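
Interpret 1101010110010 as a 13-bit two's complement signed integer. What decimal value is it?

MSB is 1, so the value is negative. Find the magnitude:
1. Invert bits:  0010101001101
2. Add 1:        0010101001110  = 1358
3. Apply sign:   -1358

Answer: -1358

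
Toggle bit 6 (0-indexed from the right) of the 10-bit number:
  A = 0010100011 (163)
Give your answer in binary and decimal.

Mask = 1 << 6 = 0001000000
Bit 6 of A is 0; XOR with the mask flips it to 1.
  0010100011
^ 0001000000
------------
  0011100011

Answer: 0011100011 (227)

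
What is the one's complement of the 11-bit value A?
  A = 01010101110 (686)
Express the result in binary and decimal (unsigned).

Flip each bit (0->1, 1->0):
  01010101110
  10101010001

Answer: 10101010001 (1361)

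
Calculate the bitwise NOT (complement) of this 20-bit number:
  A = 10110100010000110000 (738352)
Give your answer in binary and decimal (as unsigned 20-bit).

Flip each bit (0->1, 1->0):
  10110100010000110000
  01001011101111001111

Answer: 01001011101111001111 (310223)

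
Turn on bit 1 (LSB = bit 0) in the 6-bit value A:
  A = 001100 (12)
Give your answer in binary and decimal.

Mask = 1 << 1 = 000010
Bit 1 of A is 0, so OR-ing with the mask flips it to 1.
  001100
| 000010
--------
  001110

Answer: 001110 (14)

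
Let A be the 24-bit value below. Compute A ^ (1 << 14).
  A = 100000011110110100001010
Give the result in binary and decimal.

Mask = 1 << 14 = 000000000100000000000000
Bit 14 of A is 1; XOR with the mask flips it to 0.
  100000011110110100001010
^ 000000000100000000000000
--------------------------
  100000011010110100001010

Answer: 100000011010110100001010 (8498442)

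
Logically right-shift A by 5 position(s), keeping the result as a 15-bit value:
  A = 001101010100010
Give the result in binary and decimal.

Logical shift right by 5: drop the bottom 5 bit(s), prepend 5 zero(s) on the left.
  001101010100010  ->  keep [0011010101], discard [00010], prepend 00000
= 000000011010101

Answer: 000000011010101 (213)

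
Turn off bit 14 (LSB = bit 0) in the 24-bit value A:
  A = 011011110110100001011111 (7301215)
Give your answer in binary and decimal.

Mask = ~(1 << 14) = 111111111011111111111111
Bit 14 of A is 1, so AND-ing with the mask clears it to 0.
  011011110110100001011111
& 111111111011111111111111
--------------------------
  011011110010100001011111

Answer: 011011110010100001011111 (7284831)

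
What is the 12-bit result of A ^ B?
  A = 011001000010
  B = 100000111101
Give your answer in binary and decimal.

Apply ^ to each column (1 where bits differ):
  011001000010
^ 100000111101
--------------
  111001111111

Answer: 111001111111 (3711)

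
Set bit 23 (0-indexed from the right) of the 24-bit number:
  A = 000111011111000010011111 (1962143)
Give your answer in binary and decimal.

Mask = 1 << 23 = 100000000000000000000000
Bit 23 of A is 0, so OR-ing with the mask flips it to 1.
  000111011111000010011111
| 100000000000000000000000
--------------------------
  100111011111000010011111

Answer: 100111011111000010011111 (10350751)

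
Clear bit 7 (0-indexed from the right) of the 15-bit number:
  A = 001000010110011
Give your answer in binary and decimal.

Mask = ~(1 << 7) = 111111101111111
Bit 7 of A is 1, so AND-ing with the mask clears it to 0.
  001000010110011
& 111111101111111
-----------------
  001000000110011

Answer: 001000000110011 (4147)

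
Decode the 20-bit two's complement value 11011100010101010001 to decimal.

MSB is 1, so the value is negative. Find the magnitude:
1. Invert bits:  00100011101010101110
2. Add 1:        00100011101010101111  = 146095
3. Apply sign:   -146095

Answer: -146095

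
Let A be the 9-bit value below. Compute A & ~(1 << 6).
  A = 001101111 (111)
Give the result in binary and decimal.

Mask = ~(1 << 6) = 110111111
Bit 6 of A is 1, so AND-ing with the mask clears it to 0.
  001101111
& 110111111
-----------
  000101111

Answer: 000101111 (47)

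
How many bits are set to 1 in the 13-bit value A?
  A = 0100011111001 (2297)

0100011111001
1-bits at positions (from bit 0 = LSB): 0, 3, 4, 5, 6, 7, 11
Count = 7

Answer: 7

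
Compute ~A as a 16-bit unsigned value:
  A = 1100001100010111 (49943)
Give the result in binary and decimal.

Flip each bit (0->1, 1->0):
  1100001100010111
  0011110011101000

Answer: 0011110011101000 (15592)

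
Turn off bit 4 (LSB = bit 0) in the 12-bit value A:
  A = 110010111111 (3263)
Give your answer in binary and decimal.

Mask = ~(1 << 4) = 111111101111
Bit 4 of A is 1, so AND-ing with the mask clears it to 0.
  110010111111
& 111111101111
--------------
  110010101111

Answer: 110010101111 (3247)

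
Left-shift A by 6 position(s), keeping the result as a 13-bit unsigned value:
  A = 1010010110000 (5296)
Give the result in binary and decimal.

Shift left by 6: drop the top 6 bit(s), append 6 zero(s) on the right.
  1010010110000  ->  discard [101001], keep [0110000], append 000000
= 0110000000000

Answer: 0110000000000 (3072)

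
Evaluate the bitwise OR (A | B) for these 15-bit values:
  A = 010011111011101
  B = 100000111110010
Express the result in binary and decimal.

Apply | to each column (1 where either bit is 1):
  010011111011101
| 100000111110010
-----------------
  110011111111111

Answer: 110011111111111 (26623)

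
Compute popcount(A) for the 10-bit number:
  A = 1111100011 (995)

1111100011
1-bits at positions (from bit 0 = LSB): 0, 1, 5, 6, 7, 8, 9
Count = 7

Answer: 7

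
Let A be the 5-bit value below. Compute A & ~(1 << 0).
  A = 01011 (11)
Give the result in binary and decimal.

Mask = ~(1 << 0) = 11110
Bit 0 of A is 1, so AND-ing with the mask clears it to 0.
  01011
& 11110
-------
  01010

Answer: 01010 (10)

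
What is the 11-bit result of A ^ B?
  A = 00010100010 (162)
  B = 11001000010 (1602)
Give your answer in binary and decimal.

Apply ^ to each column (1 where bits differ):
  00010100010
^ 11001000010
-------------
  11011100000

Answer: 11011100000 (1760)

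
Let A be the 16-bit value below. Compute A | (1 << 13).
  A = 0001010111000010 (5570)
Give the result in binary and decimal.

Mask = 1 << 13 = 0010000000000000
Bit 13 of A is 0, so OR-ing with the mask flips it to 1.
  0001010111000010
| 0010000000000000
------------------
  0011010111000010

Answer: 0011010111000010 (13762)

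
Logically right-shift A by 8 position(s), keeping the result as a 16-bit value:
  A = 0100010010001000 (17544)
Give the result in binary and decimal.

Logical shift right by 8: drop the bottom 8 bit(s), prepend 8 zero(s) on the left.
  0100010010001000  ->  keep [01000100], discard [10001000], prepend 00000000
= 0000000001000100

Answer: 0000000001000100 (68)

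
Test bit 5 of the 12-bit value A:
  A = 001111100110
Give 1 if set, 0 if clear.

Bit 5 is the 6th from the right.
  001111100110
        ^
That bit is 1.

Answer: 1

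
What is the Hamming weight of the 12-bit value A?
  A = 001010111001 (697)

001010111001
1-bits at positions (from bit 0 = LSB): 0, 3, 4, 5, 7, 9
Count = 6

Answer: 6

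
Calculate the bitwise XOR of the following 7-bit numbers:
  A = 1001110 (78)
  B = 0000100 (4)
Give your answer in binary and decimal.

Apply ^ to each column (1 where bits differ):
  1001110
^ 0000100
---------
  1001010

Answer: 1001010 (74)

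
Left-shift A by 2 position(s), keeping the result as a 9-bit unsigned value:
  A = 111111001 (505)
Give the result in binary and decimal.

Shift left by 2: drop the top 2 bit(s), append 2 zero(s) on the right.
  111111001  ->  discard [11], keep [1111001], append 00
= 111100100

Answer: 111100100 (484)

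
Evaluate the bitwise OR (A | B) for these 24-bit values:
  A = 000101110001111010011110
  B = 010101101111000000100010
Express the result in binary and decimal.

Apply | to each column (1 where either bit is 1):
  000101110001111010011110
| 010101101111000000100010
--------------------------
  010101111111111010111110

Answer: 010101111111111010111110 (5766846)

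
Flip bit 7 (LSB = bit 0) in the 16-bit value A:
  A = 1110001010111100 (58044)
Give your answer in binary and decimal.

Mask = 1 << 7 = 0000000010000000
Bit 7 of A is 1; XOR with the mask flips it to 0.
  1110001010111100
^ 0000000010000000
------------------
  1110001000111100

Answer: 1110001000111100 (57916)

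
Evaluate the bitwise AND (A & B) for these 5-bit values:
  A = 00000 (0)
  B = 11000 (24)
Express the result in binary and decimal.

Apply & to each column (1 only where both bits are 1):
  00000
& 11000
-------
  00000

Answer: 00000 (0)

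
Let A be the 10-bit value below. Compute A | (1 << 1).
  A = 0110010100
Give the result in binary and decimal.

Mask = 1 << 1 = 0000000010
Bit 1 of A is 0, so OR-ing with the mask flips it to 1.
  0110010100
| 0000000010
------------
  0110010110

Answer: 0110010110 (406)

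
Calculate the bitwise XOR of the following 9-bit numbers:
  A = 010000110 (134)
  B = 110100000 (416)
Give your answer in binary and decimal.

Apply ^ to each column (1 where bits differ):
  010000110
^ 110100000
-----------
  100100110

Answer: 100100110 (294)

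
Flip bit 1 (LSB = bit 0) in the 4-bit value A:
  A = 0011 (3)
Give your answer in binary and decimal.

Mask = 1 << 1 = 0010
Bit 1 of A is 1; XOR with the mask flips it to 0.
  0011
^ 0010
------
  0001

Answer: 0001 (1)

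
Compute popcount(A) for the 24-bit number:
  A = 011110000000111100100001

011110000000111100100001
1-bits at positions (from bit 0 = LSB): 0, 5, 8, 9, 10, 11, 19, 20, 21, 22
Count = 10

Answer: 10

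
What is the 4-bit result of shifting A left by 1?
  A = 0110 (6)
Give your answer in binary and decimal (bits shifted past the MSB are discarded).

Shift left by 1: drop the top 1 bit(s), append 1 zero(s) on the right.
  0110  ->  discard [0], keep [110], append 0
= 1100

Answer: 1100 (12)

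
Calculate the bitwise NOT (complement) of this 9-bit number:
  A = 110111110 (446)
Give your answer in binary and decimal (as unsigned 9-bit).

Flip each bit (0->1, 1->0):
  110111110
  001000001

Answer: 001000001 (65)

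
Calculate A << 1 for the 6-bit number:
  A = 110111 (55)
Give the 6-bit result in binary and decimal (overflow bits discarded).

Shift left by 1: drop the top 1 bit(s), append 1 zero(s) on the right.
  110111  ->  discard [1], keep [10111], append 0
= 101110

Answer: 101110 (46)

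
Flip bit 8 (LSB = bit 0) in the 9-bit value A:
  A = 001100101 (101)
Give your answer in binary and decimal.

Mask = 1 << 8 = 100000000
Bit 8 of A is 0; XOR with the mask flips it to 1.
  001100101
^ 100000000
-----------
  101100101

Answer: 101100101 (357)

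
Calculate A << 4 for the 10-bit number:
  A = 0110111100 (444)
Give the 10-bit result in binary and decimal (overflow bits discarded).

Shift left by 4: drop the top 4 bit(s), append 4 zero(s) on the right.
  0110111100  ->  discard [0110], keep [111100], append 0000
= 1111000000

Answer: 1111000000 (960)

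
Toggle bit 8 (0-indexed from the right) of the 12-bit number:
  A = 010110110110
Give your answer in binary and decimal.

Mask = 1 << 8 = 000100000000
Bit 8 of A is 1; XOR with the mask flips it to 0.
  010110110110
^ 000100000000
--------------
  010010110110

Answer: 010010110110 (1206)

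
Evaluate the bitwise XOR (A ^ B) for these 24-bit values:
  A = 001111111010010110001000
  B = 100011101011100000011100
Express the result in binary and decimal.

Apply ^ to each column (1 where bits differ):
  001111111010010110001000
^ 100011101011100000011100
--------------------------
  101100010001110110010100

Answer: 101100010001110110010100 (11607444)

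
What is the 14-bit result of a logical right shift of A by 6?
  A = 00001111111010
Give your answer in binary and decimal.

Logical shift right by 6: drop the bottom 6 bit(s), prepend 6 zero(s) on the left.
  00001111111010  ->  keep [00001111], discard [111010], prepend 000000
= 00000000001111

Answer: 00000000001111 (15)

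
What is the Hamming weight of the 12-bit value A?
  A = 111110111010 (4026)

111110111010
1-bits at positions (from bit 0 = LSB): 1, 3, 4, 5, 7, 8, 9, 10, 11
Count = 9

Answer: 9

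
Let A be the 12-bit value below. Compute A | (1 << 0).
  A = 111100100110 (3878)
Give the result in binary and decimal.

Mask = 1 << 0 = 000000000001
Bit 0 of A is 0, so OR-ing with the mask flips it to 1.
  111100100110
| 000000000001
--------------
  111100100111

Answer: 111100100111 (3879)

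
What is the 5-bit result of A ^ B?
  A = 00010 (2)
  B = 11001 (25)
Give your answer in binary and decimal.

Apply ^ to each column (1 where bits differ):
  00010
^ 11001
-------
  11011

Answer: 11011 (27)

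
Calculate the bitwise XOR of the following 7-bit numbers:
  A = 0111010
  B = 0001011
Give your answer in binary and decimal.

Apply ^ to each column (1 where bits differ):
  0111010
^ 0001011
---------
  0110001

Answer: 0110001 (49)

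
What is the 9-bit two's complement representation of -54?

1. Binary of +54:  000110110
2. Invert bits:     111001001
3. Add 1:           111001010

Answer: 111001010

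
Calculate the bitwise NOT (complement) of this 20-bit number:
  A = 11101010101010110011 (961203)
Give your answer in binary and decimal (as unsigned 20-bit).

Flip each bit (0->1, 1->0):
  11101010101010110011
  00010101010101001100

Answer: 00010101010101001100 (87372)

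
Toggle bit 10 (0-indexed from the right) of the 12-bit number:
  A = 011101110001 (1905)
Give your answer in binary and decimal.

Mask = 1 << 10 = 010000000000
Bit 10 of A is 1; XOR with the mask flips it to 0.
  011101110001
^ 010000000000
--------------
  001101110001

Answer: 001101110001 (881)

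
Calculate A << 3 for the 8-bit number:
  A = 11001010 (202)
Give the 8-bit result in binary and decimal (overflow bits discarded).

Shift left by 3: drop the top 3 bit(s), append 3 zero(s) on the right.
  11001010  ->  discard [110], keep [01010], append 000
= 01010000

Answer: 01010000 (80)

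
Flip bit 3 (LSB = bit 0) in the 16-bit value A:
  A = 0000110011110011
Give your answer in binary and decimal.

Mask = 1 << 3 = 0000000000001000
Bit 3 of A is 0; XOR with the mask flips it to 1.
  0000110011110011
^ 0000000000001000
------------------
  0000110011111011

Answer: 0000110011111011 (3323)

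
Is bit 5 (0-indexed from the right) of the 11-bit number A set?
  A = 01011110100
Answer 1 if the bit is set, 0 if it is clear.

Bit 5 is the 6th from the right.
  01011110100
       ^
That bit is 1.

Answer: 1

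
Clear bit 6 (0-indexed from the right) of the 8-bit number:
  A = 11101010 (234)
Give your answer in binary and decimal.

Mask = ~(1 << 6) = 10111111
Bit 6 of A is 1, so AND-ing with the mask clears it to 0.
  11101010
& 10111111
----------
  10101010

Answer: 10101010 (170)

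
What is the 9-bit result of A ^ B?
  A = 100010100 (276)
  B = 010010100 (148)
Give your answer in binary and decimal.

Apply ^ to each column (1 where bits differ):
  100010100
^ 010010100
-----------
  110000000

Answer: 110000000 (384)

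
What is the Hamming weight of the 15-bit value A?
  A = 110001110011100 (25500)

110001110011100
1-bits at positions (from bit 0 = LSB): 2, 3, 4, 7, 8, 9, 13, 14
Count = 8

Answer: 8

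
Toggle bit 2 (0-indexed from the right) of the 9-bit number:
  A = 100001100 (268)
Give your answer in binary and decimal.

Mask = 1 << 2 = 000000100
Bit 2 of A is 1; XOR with the mask flips it to 0.
  100001100
^ 000000100
-----------
  100001000

Answer: 100001000 (264)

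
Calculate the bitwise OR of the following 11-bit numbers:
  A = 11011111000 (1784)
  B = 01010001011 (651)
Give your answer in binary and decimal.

Apply | to each column (1 where either bit is 1):
  11011111000
| 01010001011
-------------
  11011111011

Answer: 11011111011 (1787)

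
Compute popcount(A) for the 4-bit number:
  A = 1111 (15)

1111
1-bits at positions (from bit 0 = LSB): 0, 1, 2, 3
Count = 4

Answer: 4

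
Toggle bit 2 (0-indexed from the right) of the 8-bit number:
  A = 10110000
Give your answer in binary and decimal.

Mask = 1 << 2 = 00000100
Bit 2 of A is 0; XOR with the mask flips it to 1.
  10110000
^ 00000100
----------
  10110100

Answer: 10110100 (180)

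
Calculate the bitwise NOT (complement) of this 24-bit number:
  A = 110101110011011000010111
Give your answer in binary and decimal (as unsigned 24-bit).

Flip each bit (0->1, 1->0):
  110101110011011000010111
  001010001100100111101000

Answer: 001010001100100111101000 (2673128)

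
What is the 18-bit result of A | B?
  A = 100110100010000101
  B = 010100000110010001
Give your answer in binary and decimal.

Apply | to each column (1 where either bit is 1):
  100110100010000101
| 010100000110010001
--------------------
  110110100110010101

Answer: 110110100110010101 (223637)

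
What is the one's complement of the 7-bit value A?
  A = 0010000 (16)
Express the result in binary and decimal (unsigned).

Flip each bit (0->1, 1->0):
  0010000
  1101111

Answer: 1101111 (111)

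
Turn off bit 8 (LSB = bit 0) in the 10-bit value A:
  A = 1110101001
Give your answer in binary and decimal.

Mask = ~(1 << 8) = 1011111111
Bit 8 of A is 1, so AND-ing with the mask clears it to 0.
  1110101001
& 1011111111
------------
  1010101001

Answer: 1010101001 (681)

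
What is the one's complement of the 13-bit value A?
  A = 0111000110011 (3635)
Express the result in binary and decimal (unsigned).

Flip each bit (0->1, 1->0):
  0111000110011
  1000111001100

Answer: 1000111001100 (4556)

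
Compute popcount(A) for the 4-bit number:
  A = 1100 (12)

1100
1-bits at positions (from bit 0 = LSB): 2, 3
Count = 2

Answer: 2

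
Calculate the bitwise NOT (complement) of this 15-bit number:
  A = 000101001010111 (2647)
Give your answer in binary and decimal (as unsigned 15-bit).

Flip each bit (0->1, 1->0):
  000101001010111
  111010110101000

Answer: 111010110101000 (30120)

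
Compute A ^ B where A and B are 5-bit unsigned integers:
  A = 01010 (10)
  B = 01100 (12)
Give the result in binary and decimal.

Apply ^ to each column (1 where bits differ):
  01010
^ 01100
-------
  00110

Answer: 00110 (6)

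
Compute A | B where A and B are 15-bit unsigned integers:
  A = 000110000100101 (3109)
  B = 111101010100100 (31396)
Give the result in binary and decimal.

Apply | to each column (1 where either bit is 1):
  000110000100101
| 111101010100100
-----------------
  111111010100101

Answer: 111111010100101 (32421)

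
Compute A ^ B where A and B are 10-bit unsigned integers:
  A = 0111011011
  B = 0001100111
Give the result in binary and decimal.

Apply ^ to each column (1 where bits differ):
  0111011011
^ 0001100111
------------
  0110111100

Answer: 0110111100 (444)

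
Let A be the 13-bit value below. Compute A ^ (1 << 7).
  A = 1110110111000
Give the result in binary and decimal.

Mask = 1 << 7 = 0000010000000
Bit 7 of A is 1; XOR with the mask flips it to 0.
  1110110111000
^ 0000010000000
---------------
  1110100111000

Answer: 1110100111000 (7480)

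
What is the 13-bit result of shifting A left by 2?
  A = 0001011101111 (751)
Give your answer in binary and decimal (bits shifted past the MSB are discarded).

Shift left by 2: drop the top 2 bit(s), append 2 zero(s) on the right.
  0001011101111  ->  discard [00], keep [01011101111], append 00
= 0101110111100

Answer: 0101110111100 (3004)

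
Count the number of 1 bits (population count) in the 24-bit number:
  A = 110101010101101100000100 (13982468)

110101010101101100000100
1-bits at positions (from bit 0 = LSB): 2, 8, 9, 11, 12, 14, 16, 18, 20, 22, 23
Count = 11

Answer: 11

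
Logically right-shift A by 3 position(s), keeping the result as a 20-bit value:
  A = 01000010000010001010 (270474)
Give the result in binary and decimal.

Logical shift right by 3: drop the bottom 3 bit(s), prepend 3 zero(s) on the left.
  01000010000010001010  ->  keep [01000010000010001], discard [010], prepend 000
= 00001000010000010001

Answer: 00001000010000010001 (33809)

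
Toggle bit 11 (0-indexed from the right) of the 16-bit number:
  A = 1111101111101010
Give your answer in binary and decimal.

Mask = 1 << 11 = 0000100000000000
Bit 11 of A is 1; XOR with the mask flips it to 0.
  1111101111101010
^ 0000100000000000
------------------
  1111001111101010

Answer: 1111001111101010 (62442)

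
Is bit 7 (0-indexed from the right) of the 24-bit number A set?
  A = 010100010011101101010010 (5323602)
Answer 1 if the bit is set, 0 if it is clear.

Bit 7 is the 8th from the right.
  010100010011101101010010
                  ^
That bit is 0.

Answer: 0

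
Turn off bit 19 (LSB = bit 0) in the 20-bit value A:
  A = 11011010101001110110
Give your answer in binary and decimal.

Mask = ~(1 << 19) = 01111111111111111111
Bit 19 of A is 1, so AND-ing with the mask clears it to 0.
  11011010101001110110
& 01111111111111111111
----------------------
  01011010101001110110

Answer: 01011010101001110110 (371318)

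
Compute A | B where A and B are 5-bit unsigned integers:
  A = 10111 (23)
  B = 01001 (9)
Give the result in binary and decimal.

Apply | to each column (1 where either bit is 1):
  10111
| 01001
-------
  11111

Answer: 11111 (31)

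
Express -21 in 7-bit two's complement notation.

1. Binary of +21:  0010101
2. Invert bits:     1101010
3. Add 1:           1101011

Answer: 1101011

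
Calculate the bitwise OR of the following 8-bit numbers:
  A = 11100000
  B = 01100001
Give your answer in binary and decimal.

Apply | to each column (1 where either bit is 1):
  11100000
| 01100001
----------
  11100001

Answer: 11100001 (225)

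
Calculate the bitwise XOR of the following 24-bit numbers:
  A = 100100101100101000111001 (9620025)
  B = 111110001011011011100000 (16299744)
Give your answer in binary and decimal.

Apply ^ to each column (1 where bits differ):
  100100101100101000111001
^ 111110001011011011100000
--------------------------
  011010100111110011011001

Answer: 011010100111110011011001 (6978777)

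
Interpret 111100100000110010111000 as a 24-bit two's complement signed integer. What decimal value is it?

MSB is 1, so the value is negative. Find the magnitude:
1. Invert bits:  000011011111001101000111
2. Add 1:        000011011111001101001000  = 914248
3. Apply sign:   -914248

Answer: -914248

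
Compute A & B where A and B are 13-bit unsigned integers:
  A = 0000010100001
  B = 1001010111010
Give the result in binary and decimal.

Apply & to each column (1 only where both bits are 1):
  0000010100001
& 1001010111010
---------------
  0000010100000

Answer: 0000010100000 (160)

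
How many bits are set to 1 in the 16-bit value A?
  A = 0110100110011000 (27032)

0110100110011000
1-bits at positions (from bit 0 = LSB): 3, 4, 7, 8, 11, 13, 14
Count = 7

Answer: 7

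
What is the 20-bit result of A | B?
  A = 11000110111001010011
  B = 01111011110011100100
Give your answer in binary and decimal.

Apply | to each column (1 where either bit is 1):
  11000110111001010011
| 01111011110011100100
----------------------
  11111111111011110111

Answer: 11111111111011110111 (1048311)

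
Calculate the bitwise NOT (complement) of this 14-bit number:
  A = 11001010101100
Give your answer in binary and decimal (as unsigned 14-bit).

Flip each bit (0->1, 1->0):
  11001010101100
  00110101010011

Answer: 00110101010011 (3411)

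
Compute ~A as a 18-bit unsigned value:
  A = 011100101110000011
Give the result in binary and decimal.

Flip each bit (0->1, 1->0):
  011100101110000011
  100011010001111100

Answer: 100011010001111100 (144508)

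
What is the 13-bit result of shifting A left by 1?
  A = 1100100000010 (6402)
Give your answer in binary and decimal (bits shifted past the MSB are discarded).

Shift left by 1: drop the top 1 bit(s), append 1 zero(s) on the right.
  1100100000010  ->  discard [1], keep [100100000010], append 0
= 1001000000100

Answer: 1001000000100 (4612)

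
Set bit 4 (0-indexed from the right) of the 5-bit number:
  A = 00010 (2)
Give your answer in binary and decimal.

Mask = 1 << 4 = 10000
Bit 4 of A is 0, so OR-ing with the mask flips it to 1.
  00010
| 10000
-------
  10010

Answer: 10010 (18)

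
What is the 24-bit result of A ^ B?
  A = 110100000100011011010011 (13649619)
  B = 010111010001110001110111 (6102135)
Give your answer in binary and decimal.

Apply ^ to each column (1 where bits differ):
  110100000100011011010011
^ 010111010001110001110111
--------------------------
  100011010101101010100100

Answer: 100011010101101010100100 (9263780)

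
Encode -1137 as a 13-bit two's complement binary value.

1. Binary of +1137:  0010001110001
2. Invert bits:     1101110001110
3. Add 1:           1101110001111

Answer: 1101110001111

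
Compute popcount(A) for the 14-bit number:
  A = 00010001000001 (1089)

00010001000001
1-bits at positions (from bit 0 = LSB): 0, 6, 10
Count = 3

Answer: 3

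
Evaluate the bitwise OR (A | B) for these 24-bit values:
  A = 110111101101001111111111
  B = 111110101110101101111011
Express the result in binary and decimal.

Apply | to each column (1 where either bit is 1):
  110111101101001111111111
| 111110101110101101111011
--------------------------
  111111101111101111111111

Answer: 111111101111101111111111 (16710655)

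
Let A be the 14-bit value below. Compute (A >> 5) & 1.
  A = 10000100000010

Bit 5 is the 6th from the right.
  10000100000010
          ^
That bit is 0.

Answer: 0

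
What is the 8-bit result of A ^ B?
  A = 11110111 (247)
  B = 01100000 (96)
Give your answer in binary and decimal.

Apply ^ to each column (1 where bits differ):
  11110111
^ 01100000
----------
  10010111

Answer: 10010111 (151)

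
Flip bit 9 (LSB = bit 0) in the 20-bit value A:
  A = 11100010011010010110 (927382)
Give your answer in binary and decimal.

Mask = 1 << 9 = 00000000001000000000
Bit 9 of A is 1; XOR with the mask flips it to 0.
  11100010011010010110
^ 00000000001000000000
----------------------
  11100010010010010110

Answer: 11100010010010010110 (926870)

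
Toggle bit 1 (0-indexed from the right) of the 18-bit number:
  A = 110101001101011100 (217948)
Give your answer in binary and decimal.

Mask = 1 << 1 = 000000000000000010
Bit 1 of A is 0; XOR with the mask flips it to 1.
  110101001101011100
^ 000000000000000010
--------------------
  110101001101011110

Answer: 110101001101011110 (217950)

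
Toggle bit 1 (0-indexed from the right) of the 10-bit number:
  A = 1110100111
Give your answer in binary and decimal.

Mask = 1 << 1 = 0000000010
Bit 1 of A is 1; XOR with the mask flips it to 0.
  1110100111
^ 0000000010
------------
  1110100101

Answer: 1110100101 (933)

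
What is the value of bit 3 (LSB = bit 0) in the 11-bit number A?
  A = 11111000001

Bit 3 is the 4th from the right.
  11111000001
         ^
That bit is 0.

Answer: 0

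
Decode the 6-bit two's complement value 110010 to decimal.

MSB is 1, so the value is negative. Find the magnitude:
1. Invert bits:  001101
2. Add 1:        001110  = 14
3. Apply sign:   -14

Answer: -14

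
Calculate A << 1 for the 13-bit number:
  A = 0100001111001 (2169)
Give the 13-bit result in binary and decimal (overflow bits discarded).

Shift left by 1: drop the top 1 bit(s), append 1 zero(s) on the right.
  0100001111001  ->  discard [0], keep [100001111001], append 0
= 1000011110010

Answer: 1000011110010 (4338)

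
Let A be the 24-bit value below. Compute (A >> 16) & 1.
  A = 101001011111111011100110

Bit 16 is the 17th from the right.
  101001011111111011100110
         ^
That bit is 1.

Answer: 1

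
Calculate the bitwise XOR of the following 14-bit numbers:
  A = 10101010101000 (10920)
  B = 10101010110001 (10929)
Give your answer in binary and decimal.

Apply ^ to each column (1 where bits differ):
  10101010101000
^ 10101010110001
----------------
  00000000011001

Answer: 00000000011001 (25)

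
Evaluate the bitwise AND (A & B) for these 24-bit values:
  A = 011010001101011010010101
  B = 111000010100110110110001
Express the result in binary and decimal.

Apply & to each column (1 only where both bits are 1):
  011010001101011010010101
& 111000010100110110110001
--------------------------
  011000000100010010010001

Answer: 011000000100010010010001 (6309009)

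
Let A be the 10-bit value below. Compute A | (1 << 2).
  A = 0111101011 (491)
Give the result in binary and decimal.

Mask = 1 << 2 = 0000000100
Bit 2 of A is 0, so OR-ing with the mask flips it to 1.
  0111101011
| 0000000100
------------
  0111101111

Answer: 0111101111 (495)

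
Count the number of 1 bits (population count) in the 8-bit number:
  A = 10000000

10000000
1-bits at positions (from bit 0 = LSB): 7
Count = 1

Answer: 1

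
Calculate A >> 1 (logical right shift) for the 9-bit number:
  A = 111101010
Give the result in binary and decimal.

Logical shift right by 1: drop the bottom 1 bit(s), prepend 1 zero(s) on the left.
  111101010  ->  keep [11110101], discard [0], prepend 0
= 011110101

Answer: 011110101 (245)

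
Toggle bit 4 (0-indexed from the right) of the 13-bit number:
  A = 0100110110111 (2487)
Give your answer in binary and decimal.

Mask = 1 << 4 = 0000000010000
Bit 4 of A is 1; XOR with the mask flips it to 0.
  0100110110111
^ 0000000010000
---------------
  0100110100111

Answer: 0100110100111 (2471)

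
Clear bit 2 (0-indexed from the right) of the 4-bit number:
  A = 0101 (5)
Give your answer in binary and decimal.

Mask = ~(1 << 2) = 1011
Bit 2 of A is 1, so AND-ing with the mask clears it to 0.
  0101
& 1011
------
  0001

Answer: 0001 (1)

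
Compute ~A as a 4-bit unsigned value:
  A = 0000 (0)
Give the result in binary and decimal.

Flip each bit (0->1, 1->0):
  0000
  1111

Answer: 1111 (15)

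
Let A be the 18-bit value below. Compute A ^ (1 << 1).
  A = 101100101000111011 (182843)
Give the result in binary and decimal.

Mask = 1 << 1 = 000000000000000010
Bit 1 of A is 1; XOR with the mask flips it to 0.
  101100101000111011
^ 000000000000000010
--------------------
  101100101000111001

Answer: 101100101000111001 (182841)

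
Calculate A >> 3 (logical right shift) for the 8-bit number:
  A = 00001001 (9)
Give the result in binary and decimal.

Logical shift right by 3: drop the bottom 3 bit(s), prepend 3 zero(s) on the left.
  00001001  ->  keep [00001], discard [001], prepend 000
= 00000001

Answer: 00000001 (1)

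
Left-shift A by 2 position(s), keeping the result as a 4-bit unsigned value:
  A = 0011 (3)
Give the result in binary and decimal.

Shift left by 2: drop the top 2 bit(s), append 2 zero(s) on the right.
  0011  ->  discard [00], keep [11], append 00
= 1100

Answer: 1100 (12)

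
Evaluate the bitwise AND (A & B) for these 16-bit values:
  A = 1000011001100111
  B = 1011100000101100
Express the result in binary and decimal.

Apply & to each column (1 only where both bits are 1):
  1000011001100111
& 1011100000101100
------------------
  1000000000100100

Answer: 1000000000100100 (32804)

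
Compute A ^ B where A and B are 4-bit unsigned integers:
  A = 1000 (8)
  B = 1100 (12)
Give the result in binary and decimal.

Apply ^ to each column (1 where bits differ):
  1000
^ 1100
------
  0100

Answer: 0100 (4)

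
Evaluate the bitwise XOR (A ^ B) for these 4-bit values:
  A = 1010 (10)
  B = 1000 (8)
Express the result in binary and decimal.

Apply ^ to each column (1 where bits differ):
  1010
^ 1000
------
  0010

Answer: 0010 (2)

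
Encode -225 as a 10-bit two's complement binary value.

1. Binary of +225:  0011100001
2. Invert bits:     1100011110
3. Add 1:           1100011111

Answer: 1100011111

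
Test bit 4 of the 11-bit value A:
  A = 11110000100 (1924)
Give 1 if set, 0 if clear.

Bit 4 is the 5th from the right.
  11110000100
        ^
That bit is 0.

Answer: 0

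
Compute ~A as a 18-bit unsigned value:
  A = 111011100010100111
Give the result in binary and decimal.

Flip each bit (0->1, 1->0):
  111011100010100111
  000100011101011000

Answer: 000100011101011000 (18264)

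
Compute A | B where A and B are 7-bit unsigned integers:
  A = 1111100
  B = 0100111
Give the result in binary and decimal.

Apply | to each column (1 where either bit is 1):
  1111100
| 0100111
---------
  1111111

Answer: 1111111 (127)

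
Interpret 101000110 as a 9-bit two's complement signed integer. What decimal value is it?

MSB is 1, so the value is negative. Find the magnitude:
1. Invert bits:  010111001
2. Add 1:        010111010  = 186
3. Apply sign:   -186

Answer: -186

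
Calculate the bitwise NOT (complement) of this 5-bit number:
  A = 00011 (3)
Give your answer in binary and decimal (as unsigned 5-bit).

Flip each bit (0->1, 1->0):
  00011
  11100

Answer: 11100 (28)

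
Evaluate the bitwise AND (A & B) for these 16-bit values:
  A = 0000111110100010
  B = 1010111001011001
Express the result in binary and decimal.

Apply & to each column (1 only where both bits are 1):
  0000111110100010
& 1010111001011001
------------------
  0000111000000000

Answer: 0000111000000000 (3584)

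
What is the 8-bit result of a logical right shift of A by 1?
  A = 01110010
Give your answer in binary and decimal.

Logical shift right by 1: drop the bottom 1 bit(s), prepend 1 zero(s) on the left.
  01110010  ->  keep [0111001], discard [0], prepend 0
= 00111001

Answer: 00111001 (57)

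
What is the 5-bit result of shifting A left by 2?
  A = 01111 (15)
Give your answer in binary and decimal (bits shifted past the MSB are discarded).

Shift left by 2: drop the top 2 bit(s), append 2 zero(s) on the right.
  01111  ->  discard [01], keep [111], append 00
= 11100

Answer: 11100 (28)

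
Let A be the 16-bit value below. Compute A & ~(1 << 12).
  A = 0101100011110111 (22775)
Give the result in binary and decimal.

Mask = ~(1 << 12) = 1110111111111111
Bit 12 of A is 1, so AND-ing with the mask clears it to 0.
  0101100011110111
& 1110111111111111
------------------
  0100100011110111

Answer: 0100100011110111 (18679)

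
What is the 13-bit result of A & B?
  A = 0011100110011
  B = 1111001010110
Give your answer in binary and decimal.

Apply & to each column (1 only where both bits are 1):
  0011100110011
& 1111001010110
---------------
  0011000010010

Answer: 0011000010010 (1554)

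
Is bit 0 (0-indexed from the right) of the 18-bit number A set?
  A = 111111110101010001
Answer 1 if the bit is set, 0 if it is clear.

Bit 0 is the 1st from the right.
  111111110101010001
                   ^
That bit is 1.

Answer: 1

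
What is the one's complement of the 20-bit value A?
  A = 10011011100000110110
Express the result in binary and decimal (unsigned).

Flip each bit (0->1, 1->0):
  10011011100000110110
  01100100011111001001

Answer: 01100100011111001001 (411593)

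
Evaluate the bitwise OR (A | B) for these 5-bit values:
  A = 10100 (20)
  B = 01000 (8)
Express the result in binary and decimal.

Apply | to each column (1 where either bit is 1):
  10100
| 01000
-------
  11100

Answer: 11100 (28)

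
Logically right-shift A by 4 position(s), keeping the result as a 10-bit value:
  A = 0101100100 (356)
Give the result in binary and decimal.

Logical shift right by 4: drop the bottom 4 bit(s), prepend 4 zero(s) on the left.
  0101100100  ->  keep [010110], discard [0100], prepend 0000
= 0000010110

Answer: 0000010110 (22)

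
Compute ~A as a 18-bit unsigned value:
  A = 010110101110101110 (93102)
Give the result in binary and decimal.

Flip each bit (0->1, 1->0):
  010110101110101110
  101001010001010001

Answer: 101001010001010001 (169041)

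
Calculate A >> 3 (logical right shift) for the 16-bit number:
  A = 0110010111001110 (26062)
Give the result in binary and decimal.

Logical shift right by 3: drop the bottom 3 bit(s), prepend 3 zero(s) on the left.
  0110010111001110  ->  keep [0110010111001], discard [110], prepend 000
= 0000110010111001

Answer: 0000110010111001 (3257)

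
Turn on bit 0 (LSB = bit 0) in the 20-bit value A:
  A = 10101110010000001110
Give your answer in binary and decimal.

Mask = 1 << 0 = 00000000000000000001
Bit 0 of A is 0, so OR-ing with the mask flips it to 1.
  10101110010000001110
| 00000000000000000001
----------------------
  10101110010000001111

Answer: 10101110010000001111 (713743)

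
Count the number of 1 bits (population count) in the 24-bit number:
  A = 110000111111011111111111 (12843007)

110000111111011111111111
1-bits at positions (from bit 0 = LSB): 0, 1, 2, 3, 4, 5, 6, 7, 8, 9, 10, 12, 13, 14, 15, 16, 17, 22, 23
Count = 19

Answer: 19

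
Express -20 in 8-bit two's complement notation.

1. Binary of +20:  00010100
2. Invert bits:     11101011
3. Add 1:           11101100

Answer: 11101100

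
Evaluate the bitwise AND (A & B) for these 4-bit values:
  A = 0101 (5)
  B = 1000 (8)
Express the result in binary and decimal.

Apply & to each column (1 only where both bits are 1):
  0101
& 1000
------
  0000

Answer: 0000 (0)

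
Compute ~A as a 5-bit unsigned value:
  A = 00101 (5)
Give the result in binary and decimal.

Flip each bit (0->1, 1->0):
  00101
  11010

Answer: 11010 (26)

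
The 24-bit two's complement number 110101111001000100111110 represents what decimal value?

MSB is 1, so the value is negative. Find the magnitude:
1. Invert bits:  001010000110111011000001
2. Add 1:        001010000110111011000010  = 2649794
3. Apply sign:   -2649794

Answer: -2649794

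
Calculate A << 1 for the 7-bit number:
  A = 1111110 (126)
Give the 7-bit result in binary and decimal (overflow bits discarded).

Shift left by 1: drop the top 1 bit(s), append 1 zero(s) on the right.
  1111110  ->  discard [1], keep [111110], append 0
= 1111100

Answer: 1111100 (124)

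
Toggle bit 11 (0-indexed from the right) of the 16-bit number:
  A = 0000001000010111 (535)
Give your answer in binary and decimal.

Mask = 1 << 11 = 0000100000000000
Bit 11 of A is 0; XOR with the mask flips it to 1.
  0000001000010111
^ 0000100000000000
------------------
  0000101000010111

Answer: 0000101000010111 (2583)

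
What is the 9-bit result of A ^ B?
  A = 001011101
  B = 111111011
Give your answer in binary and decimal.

Apply ^ to each column (1 where bits differ):
  001011101
^ 111111011
-----------
  110100110

Answer: 110100110 (422)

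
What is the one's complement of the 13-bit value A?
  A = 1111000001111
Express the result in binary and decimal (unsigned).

Flip each bit (0->1, 1->0):
  1111000001111
  0000111110000

Answer: 0000111110000 (496)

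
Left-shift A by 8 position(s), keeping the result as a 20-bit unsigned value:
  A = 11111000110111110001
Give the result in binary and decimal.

Shift left by 8: drop the top 8 bit(s), append 8 zero(s) on the right.
  11111000110111110001  ->  discard [11111000], keep [110111110001], append 00000000
= 11011111000100000000

Answer: 11011111000100000000 (913664)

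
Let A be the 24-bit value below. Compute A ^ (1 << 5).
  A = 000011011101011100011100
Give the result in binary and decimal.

Mask = 1 << 5 = 000000000000000000100000
Bit 5 of A is 0; XOR with the mask flips it to 1.
  000011011101011100011100
^ 000000000000000000100000
--------------------------
  000011011101011100111100

Answer: 000011011101011100111100 (907068)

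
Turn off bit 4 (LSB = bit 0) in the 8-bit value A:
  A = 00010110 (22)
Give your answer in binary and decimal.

Mask = ~(1 << 4) = 11101111
Bit 4 of A is 1, so AND-ing with the mask clears it to 0.
  00010110
& 11101111
----------
  00000110

Answer: 00000110 (6)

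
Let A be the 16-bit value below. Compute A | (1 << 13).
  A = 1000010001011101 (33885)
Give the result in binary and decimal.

Mask = 1 << 13 = 0010000000000000
Bit 13 of A is 0, so OR-ing with the mask flips it to 1.
  1000010001011101
| 0010000000000000
------------------
  1010010001011101

Answer: 1010010001011101 (42077)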